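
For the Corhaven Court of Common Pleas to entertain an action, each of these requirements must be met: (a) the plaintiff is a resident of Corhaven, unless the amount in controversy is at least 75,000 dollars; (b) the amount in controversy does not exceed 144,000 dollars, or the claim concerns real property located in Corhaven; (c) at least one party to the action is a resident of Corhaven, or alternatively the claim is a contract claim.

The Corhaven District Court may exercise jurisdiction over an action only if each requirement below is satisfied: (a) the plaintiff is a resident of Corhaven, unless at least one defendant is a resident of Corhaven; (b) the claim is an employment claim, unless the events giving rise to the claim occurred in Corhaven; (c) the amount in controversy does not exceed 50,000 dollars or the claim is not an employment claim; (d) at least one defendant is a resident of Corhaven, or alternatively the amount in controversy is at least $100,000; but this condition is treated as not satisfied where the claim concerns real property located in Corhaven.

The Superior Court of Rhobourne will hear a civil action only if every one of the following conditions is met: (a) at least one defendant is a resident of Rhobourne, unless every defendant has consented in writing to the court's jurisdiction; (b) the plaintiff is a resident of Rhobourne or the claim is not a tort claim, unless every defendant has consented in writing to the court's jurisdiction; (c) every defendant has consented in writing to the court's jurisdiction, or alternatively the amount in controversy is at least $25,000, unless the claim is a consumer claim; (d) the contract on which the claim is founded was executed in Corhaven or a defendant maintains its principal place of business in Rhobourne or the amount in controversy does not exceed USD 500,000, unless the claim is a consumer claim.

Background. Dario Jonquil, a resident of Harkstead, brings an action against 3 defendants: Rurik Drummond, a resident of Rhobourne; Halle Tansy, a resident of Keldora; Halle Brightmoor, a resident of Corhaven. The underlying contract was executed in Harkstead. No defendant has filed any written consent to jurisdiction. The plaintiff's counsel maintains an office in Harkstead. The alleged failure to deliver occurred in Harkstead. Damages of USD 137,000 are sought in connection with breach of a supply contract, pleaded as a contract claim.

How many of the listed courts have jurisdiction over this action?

The Corhaven Court of Common Pleas:
  (a) The plaintiff resides in Harkstead, not Corhaven. But the amount in controversy is USD 137,000, which meets the 75,000 dollars floor, and the 'unless' clause therefore excuses the requirement. Satisfied.
  (b) The amount in controversy is USD 137,000, within the USD 144,000 ceiling, so this disjunct is met. Satisfied.
  (c) Halle Brightmoor resides in Corhaven, so one alternative holds. Met.
  → All conditions met; jurisdiction exists.
The Corhaven District Court:
  (a) The plaintiff resides in Harkstead, not Corhaven. But Halle Brightmoor resides in Corhaven, and the 'unless' clause therefore excuses the requirement. Satisfied.
  (b) The claim is a contract claim, not an employment claim. And the operative events occurred in Harkstead, not Corhaven, so the proviso does not save it. Not met.
  (c) The claim is a contract claim, not an employment claim, which satisfies one of the alternatives. Satisfied.
  (d) Halle Brightmoor resides in Corhaven — that alternative is enough. And the carve-out is inapplicable — the claim does not concern real property. Met.
  → No jurisdiction.
The Superior Court of Rhobourne:
  (a) Rurik Drummond resides in Rhobourne. Satisfied.
  (b) The claim is a contract claim, not a tort claim, so this disjunct is met. Met.
  (c) The amount in controversy is $137,000, which meets the $25,000 floor, which satisfies one of the alternatives. Satisfied.
  (d) The amount in controversy is $137,000, within the USD 500,000 ceiling, so this disjunct is met. Satisfied.
  → Every requirement is satisfied — jurisdiction.
Courts with jurisdiction: the Corhaven Court of Common Pleas, the Superior Court of Rhobourne — 2 in total.

2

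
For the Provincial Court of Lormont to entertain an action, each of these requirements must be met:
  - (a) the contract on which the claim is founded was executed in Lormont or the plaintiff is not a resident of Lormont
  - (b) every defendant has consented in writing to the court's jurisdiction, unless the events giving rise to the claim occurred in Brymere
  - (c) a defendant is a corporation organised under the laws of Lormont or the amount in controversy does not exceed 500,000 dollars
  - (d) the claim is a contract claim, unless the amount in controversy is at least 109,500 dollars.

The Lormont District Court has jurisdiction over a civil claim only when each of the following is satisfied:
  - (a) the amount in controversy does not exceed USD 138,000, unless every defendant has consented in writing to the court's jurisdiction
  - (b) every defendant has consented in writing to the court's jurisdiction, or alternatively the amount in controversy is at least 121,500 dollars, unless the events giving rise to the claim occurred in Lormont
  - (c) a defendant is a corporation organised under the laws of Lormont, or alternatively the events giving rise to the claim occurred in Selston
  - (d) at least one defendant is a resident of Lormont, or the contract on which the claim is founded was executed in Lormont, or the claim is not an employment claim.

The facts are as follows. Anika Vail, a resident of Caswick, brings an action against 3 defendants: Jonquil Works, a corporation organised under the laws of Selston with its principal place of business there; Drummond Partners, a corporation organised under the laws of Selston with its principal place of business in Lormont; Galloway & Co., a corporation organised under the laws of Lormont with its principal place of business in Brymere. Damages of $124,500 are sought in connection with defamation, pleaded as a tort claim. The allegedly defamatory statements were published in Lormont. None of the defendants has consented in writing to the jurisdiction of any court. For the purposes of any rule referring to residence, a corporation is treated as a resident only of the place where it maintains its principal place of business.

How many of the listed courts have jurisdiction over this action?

1

The Provincial Court of Lormont:
  (a) The plaintiff resides in Caswick, which is not Lormont, which satisfies one of the alternatives. Met.
  (b) No such written consent has been filed. The proviso offers no rescue either, since the operative events occurred in Lormont, not Brymere. Fails.
  (c) Galloway & Co. is organised under the laws of Lormont, so this disjunct is met. Satisfied.
  (d) The claim is a tort claim, not a contract claim. The proviso rescues it, though: the amount in controversy is USD 124,500, which meets the 109,500 dollars floor. Met.
  → At least one condition fails; no jurisdiction.
The Lormont District Court:
  (a) The amount in controversy is USD 124,500, within the 138,000 dollars ceiling. Condition met.
  (b) The amount in controversy is 124,500 dollars, which meets the USD 121,500 floor, so this disjunct is met. Met.
  (c) Galloway & Co. is organised under the laws of Lormont, so one alternative holds. Condition met.
  (d) Drummond Partners resides in Lormont, so this disjunct is met. Condition met.
  → Jurisdiction lies.
Courts with jurisdiction: the Lormont District Court — 1 in total.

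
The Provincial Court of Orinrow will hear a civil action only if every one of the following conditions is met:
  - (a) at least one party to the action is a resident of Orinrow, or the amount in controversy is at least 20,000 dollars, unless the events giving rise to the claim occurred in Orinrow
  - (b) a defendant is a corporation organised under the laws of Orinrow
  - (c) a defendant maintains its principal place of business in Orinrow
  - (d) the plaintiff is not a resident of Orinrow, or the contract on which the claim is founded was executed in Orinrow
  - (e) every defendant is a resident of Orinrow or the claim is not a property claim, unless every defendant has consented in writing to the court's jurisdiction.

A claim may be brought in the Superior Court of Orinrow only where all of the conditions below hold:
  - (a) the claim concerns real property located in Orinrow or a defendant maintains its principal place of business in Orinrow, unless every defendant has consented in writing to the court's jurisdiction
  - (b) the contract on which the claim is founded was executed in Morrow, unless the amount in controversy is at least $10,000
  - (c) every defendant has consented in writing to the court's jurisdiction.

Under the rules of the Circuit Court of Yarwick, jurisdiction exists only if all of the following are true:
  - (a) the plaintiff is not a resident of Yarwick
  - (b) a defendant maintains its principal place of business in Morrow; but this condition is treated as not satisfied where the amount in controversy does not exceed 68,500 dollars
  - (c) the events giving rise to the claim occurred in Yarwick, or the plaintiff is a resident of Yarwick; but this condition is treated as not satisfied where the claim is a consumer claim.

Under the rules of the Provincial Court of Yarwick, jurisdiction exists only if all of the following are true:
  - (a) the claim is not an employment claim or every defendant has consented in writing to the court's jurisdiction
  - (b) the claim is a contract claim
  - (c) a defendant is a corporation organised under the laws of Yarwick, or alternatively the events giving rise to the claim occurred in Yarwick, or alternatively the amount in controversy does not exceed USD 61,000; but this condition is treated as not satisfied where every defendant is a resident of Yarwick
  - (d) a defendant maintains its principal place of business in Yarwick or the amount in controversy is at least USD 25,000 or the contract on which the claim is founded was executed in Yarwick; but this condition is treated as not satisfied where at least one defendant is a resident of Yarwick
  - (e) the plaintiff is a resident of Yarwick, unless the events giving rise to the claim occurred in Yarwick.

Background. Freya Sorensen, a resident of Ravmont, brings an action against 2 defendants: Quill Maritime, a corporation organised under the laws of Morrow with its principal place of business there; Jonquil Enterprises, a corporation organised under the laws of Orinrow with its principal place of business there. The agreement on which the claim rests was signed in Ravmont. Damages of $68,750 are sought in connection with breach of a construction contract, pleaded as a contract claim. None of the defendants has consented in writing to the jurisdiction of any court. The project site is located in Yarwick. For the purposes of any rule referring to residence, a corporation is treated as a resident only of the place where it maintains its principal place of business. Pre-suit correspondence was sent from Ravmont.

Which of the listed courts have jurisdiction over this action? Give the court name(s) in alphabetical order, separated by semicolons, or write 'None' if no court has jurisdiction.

the Circuit Court of Yarwick; the Provincial Court of Orinrow; the Provincial Court of Yarwick

The Provincial Court of Orinrow:
  (a) Jonquil Enterprises resides in Orinrow, which satisfies one of the alternatives. Met.
  (b) Jonquil Enterprises is organised under the laws of Orinrow. Condition met.
  (c) Jonquil Enterprises has its principal place of business in Orinrow. Met.
  (d) The plaintiff resides in Ravmont, which is not Orinrow, which satisfies one of the alternatives. Satisfied.
  (e) The claim is a contract claim, not a property claim, so this disjunct is met. Met.
  → All conditions met; jurisdiction exists.
The Superior Court of Orinrow:
  (a) Jonquil Enterprises has its principal place of business in Orinrow, so one alternative holds. Condition met.
  (b) The contract was executed in Ravmont, not Morrow. But the amount in controversy is $68,750, which meets the USD 10,000 floor, and the 'unless' clause therefore excuses the requirement. Condition met.
  (c) No such written consent has been filed. Condition not met.
  → At least one condition fails; no jurisdiction.
The Circuit Court of Yarwick:
  (a) The plaintiff resides in Ravmont, which is not Yarwick. Satisfied.
  (b) Quill Maritime has its principal place of business in Morrow. And the carve-out is inapplicable — the amount in controversy is 68,750 dollars, above the 68,500 dollars ceiling. Met.
  (c) The operative events occurred in Yarwick, so one alternative holds. And the carve-out is inapplicable — the claim is a contract claim, not a consumer claim. Condition met.
  → All conditions met; jurisdiction exists.
The Provincial Court of Yarwick:
  (a) The claim is a contract claim, not an employment claim, which satisfies one of the alternatives. Condition met.
  (b) The claim is a contract claim. Condition met.
  (c) The operative events occurred in Yarwick, which satisfies one of the alternatives. The exception is not triggered, since the defendants reside as follows — Quill Maritime in Morrow, Jonquil Enterprises in Orinrow — not all in Yarwick. Condition met.
  (d) The amount in controversy is $68,750, which meets the 25,000 dollars floor, so this disjunct is met. And the carve-out is inapplicable — no defendant resides in Yarwick (they reside in Morrow, Orinrow). Satisfied.
  (e) The plaintiff resides in Ravmont, not Yarwick. The proviso rescues it, though: the operative events occurred in Yarwick. Condition met.
  → Jurisdiction lies.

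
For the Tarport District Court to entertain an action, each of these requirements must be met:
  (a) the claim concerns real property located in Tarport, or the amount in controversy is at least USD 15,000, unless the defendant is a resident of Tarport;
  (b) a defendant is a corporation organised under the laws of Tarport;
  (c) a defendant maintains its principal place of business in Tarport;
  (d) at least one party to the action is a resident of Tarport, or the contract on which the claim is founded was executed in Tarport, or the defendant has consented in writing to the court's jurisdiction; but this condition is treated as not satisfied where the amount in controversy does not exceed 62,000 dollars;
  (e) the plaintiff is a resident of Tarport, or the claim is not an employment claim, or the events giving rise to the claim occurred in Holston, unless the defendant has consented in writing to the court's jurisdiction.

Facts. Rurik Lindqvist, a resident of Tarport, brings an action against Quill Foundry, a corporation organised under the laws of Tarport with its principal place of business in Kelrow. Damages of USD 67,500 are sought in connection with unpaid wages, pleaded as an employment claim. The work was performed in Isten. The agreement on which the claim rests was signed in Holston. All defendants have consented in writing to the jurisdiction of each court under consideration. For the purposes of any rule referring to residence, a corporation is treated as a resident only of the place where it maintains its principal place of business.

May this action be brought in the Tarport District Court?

No

The Tarport District Court:
  (a) The amount in controversy is USD 67,500, which meets the 15,000 dollars floor, so one alternative holds. Satisfied.
  (b) Quill Foundry is organised under the laws of Tarport. Satisfied.
  (c) The corporate defendant(s) have their principal place of business in Kelrow, not Tarport. Fails.
  (d) Rurik Lindqvist resides in Tarport, so one alternative holds. The exception is not triggered, since the amount in controversy is $67,500, above the USD 62,000 ceiling. Condition met.
  (e) The plaintiff resides in Tarport, which satisfies one of the alternatives. Condition met.
  → The court lacks jurisdiction.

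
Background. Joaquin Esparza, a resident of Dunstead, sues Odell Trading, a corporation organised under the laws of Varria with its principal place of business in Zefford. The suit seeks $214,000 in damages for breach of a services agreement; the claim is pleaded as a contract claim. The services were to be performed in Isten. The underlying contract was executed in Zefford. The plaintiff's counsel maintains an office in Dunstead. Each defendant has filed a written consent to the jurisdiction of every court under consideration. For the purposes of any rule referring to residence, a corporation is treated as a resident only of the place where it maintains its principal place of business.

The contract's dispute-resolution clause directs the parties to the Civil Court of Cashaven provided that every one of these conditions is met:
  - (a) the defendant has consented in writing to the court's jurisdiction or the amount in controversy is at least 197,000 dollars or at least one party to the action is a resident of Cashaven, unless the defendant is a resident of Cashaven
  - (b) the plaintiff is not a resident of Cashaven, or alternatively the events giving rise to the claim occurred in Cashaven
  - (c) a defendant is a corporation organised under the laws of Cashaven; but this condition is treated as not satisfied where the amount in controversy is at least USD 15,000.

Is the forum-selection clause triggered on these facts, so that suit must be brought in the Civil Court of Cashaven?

No

The Civil Court of Cashaven:
  (a) Every defendant has filed written consent, which satisfies one of the alternatives. Satisfied.
  (b) The plaintiff resides in Dunstead, which is not Cashaven, so one alternative holds. Met.
  (c) The corporate defendant(s) are organised in Varria, not Cashaven. Not met.
  → Forum clause is not triggered.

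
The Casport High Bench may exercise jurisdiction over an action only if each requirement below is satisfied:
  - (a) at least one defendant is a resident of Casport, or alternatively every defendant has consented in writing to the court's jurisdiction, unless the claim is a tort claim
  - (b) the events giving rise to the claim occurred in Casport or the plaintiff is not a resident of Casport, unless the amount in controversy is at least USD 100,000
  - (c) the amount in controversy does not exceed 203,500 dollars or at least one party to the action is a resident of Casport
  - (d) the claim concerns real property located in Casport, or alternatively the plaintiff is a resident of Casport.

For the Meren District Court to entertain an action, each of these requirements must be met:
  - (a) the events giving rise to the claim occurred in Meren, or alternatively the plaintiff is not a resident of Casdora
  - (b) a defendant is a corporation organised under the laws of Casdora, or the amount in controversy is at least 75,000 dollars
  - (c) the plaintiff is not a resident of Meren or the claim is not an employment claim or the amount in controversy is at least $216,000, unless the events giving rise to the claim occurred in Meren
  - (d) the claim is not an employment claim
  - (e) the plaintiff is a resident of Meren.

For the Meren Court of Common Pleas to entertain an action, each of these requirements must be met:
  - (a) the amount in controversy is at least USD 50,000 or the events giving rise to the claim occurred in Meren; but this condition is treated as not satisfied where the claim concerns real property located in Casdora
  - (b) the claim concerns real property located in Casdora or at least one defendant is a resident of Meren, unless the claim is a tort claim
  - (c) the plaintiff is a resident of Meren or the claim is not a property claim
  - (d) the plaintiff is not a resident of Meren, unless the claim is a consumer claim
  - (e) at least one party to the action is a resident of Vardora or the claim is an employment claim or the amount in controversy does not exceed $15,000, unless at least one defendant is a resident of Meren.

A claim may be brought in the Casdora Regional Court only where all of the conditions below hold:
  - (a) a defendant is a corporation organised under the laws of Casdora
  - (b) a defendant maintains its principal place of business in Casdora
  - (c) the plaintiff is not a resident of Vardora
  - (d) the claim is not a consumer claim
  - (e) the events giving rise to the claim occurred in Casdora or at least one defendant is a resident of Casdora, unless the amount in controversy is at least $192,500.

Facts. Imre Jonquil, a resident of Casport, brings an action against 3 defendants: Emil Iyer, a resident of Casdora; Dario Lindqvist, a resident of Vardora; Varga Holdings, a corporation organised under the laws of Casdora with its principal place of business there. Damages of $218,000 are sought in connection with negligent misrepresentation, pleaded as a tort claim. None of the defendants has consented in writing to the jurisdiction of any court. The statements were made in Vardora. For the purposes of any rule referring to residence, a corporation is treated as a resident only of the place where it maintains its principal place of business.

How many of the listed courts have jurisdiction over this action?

The Casport High Bench:
  (a) No defendant resides in Casport (they reside in Casdora, Vardora, Casdora); no such written consent has been filed — every alternative fails. But the claim is a tort claim, and the 'unless' clause therefore excuses the requirement. Condition met.
  (b) The operative events occurred in Vardora, not Casport; the plaintiff resides in Casport — every alternative fails. But the amount in controversy is 218,000 dollars, which meets the $100,000 floor, and the 'unless' clause therefore excuses the requirement. Satisfied.
  (c) Imre Jonquil resides in Casport — that alternative is enough. Condition met.
  (d) The plaintiff resides in Casport, so one alternative holds. Condition met.
  → The court has jurisdiction.
The Meren District Court:
  (a) The plaintiff resides in Casport, which is not Casdora, so one alternative holds. Satisfied.
  (b) Varga Holdings is organised under the laws of Casdora, which satisfies one of the alternatives. Satisfied.
  (c) The plaintiff resides in Casport, which is not Meren, so one alternative holds. Condition met.
  (d) The claim is a tort claim, not an employment claim. Satisfied.
  (e) The plaintiff resides in Casport, not Meren. Fails.
  → At least one condition fails; no jurisdiction.
The Meren Court of Common Pleas:
  (a) The amount in controversy is USD 218,000, which meets the 50,000 dollars floor — that alternative is enough. The carve-out does not apply: the claim does not concern real property. Met.
  (b) The claim does not concern real property; no defendant resides in Meren (they reside in Casdora, Vardora, Casdora) — no alternative holds. The proviso rescues it, though: the claim is a tort claim. Condition met.
  (c) The claim is a tort claim, not a property claim, so this disjunct is met. Satisfied.
  (d) The plaintiff resides in Casport, which is not Meren. Met.
  (e) Dario Lindqvist resides in Vardora, so this disjunct is met. Met.
  → The court has jurisdiction.
The Casdora Regional Court:
  (a) Varga Holdings is organised under the laws of Casdora. Satisfied.
  (b) Varga Holdings has its principal place of business in Casdora. Met.
  (c) The plaintiff resides in Casport, which is not Vardora. Satisfied.
  (d) The claim is a tort claim, not a consumer claim. Satisfied.
  (e) Emil Iyer resides in Casdora, so one alternative holds. Met.
  → Every requirement is satisfied — jurisdiction.
Courts with jurisdiction: the Casport High Bench, the Meren Court of Common Pleas, the Casdora Regional Court — 3 in total.

3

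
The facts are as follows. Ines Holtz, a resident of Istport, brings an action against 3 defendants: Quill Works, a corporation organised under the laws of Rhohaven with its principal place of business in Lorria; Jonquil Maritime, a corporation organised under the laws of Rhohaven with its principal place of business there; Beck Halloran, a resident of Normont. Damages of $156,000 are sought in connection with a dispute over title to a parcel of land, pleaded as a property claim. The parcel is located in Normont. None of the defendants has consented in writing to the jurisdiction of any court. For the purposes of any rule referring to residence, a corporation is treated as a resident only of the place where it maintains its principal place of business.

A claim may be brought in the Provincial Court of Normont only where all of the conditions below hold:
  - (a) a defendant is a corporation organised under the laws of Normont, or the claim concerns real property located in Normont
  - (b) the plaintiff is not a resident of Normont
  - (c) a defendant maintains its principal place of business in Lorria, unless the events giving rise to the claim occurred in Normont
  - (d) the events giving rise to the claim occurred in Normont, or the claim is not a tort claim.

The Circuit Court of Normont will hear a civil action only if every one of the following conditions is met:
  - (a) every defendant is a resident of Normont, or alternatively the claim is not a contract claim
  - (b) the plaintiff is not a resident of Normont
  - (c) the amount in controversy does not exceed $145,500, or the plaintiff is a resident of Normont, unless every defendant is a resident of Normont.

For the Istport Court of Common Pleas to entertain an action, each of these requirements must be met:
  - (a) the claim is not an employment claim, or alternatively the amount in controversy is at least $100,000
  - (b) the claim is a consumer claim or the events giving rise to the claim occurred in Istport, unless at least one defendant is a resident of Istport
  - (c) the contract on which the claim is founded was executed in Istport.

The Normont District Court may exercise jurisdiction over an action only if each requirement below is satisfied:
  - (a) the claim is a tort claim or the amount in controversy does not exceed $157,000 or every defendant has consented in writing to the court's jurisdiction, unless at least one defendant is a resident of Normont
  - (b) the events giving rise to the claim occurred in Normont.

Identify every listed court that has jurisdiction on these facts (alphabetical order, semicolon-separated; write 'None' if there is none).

the Normont District Court; the Provincial Court of Normont

The Provincial Court of Normont:
  (a) The property lies in Normont, which satisfies one of the alternatives. Met.
  (b) The plaintiff resides in Istport, which is not Normont. Satisfied.
  (c) Quill Works has its principal place of business in Lorria. Satisfied.
  (d) The operative events occurred in Normont — that alternative is enough. Condition met.
  → Every requirement is satisfied — jurisdiction.
The Circuit Court of Normont:
  (a) The claim is a property claim, not a contract claim, so one alternative holds. Condition met.
  (b) The plaintiff resides in Istport, which is not Normont. Satisfied.
  (c) The amount in controversy is 156,000 dollars, above the 145,500 dollars ceiling; the plaintiff resides in Istport, not Normont — none of the alternatives is met. Nor does the 'unless' clause help: the defendants reside as follows — Quill Works in Lorria, Jonquil Maritime in Rhohaven, Beck Halloran in Normont — not all in Normont. Not met.
  → No jurisdiction.
The Istport Court of Common Pleas:
  (a) The claim is a property claim, not an employment claim, which satisfies one of the alternatives. Met.
  (b) The claim is a property claim, not a consumer claim; the operative events occurred in Normont, not Istport — no alternative holds. And no defendant resides in Istport (they reside in Lorria, Rhohaven, Normont), so the proviso does not save it. Fails.
  (c) No contract (and hence no place of execution) is alleged. Not met.
  → Not every requirement is met — no jurisdiction.
The Normont District Court:
  (a) The amount in controversy is USD 156,000, within the $157,000 ceiling — that alternative is enough. Condition met.
  (b) The operative events occurred in Normont. Condition met.
  → Every requirement is satisfied — jurisdiction.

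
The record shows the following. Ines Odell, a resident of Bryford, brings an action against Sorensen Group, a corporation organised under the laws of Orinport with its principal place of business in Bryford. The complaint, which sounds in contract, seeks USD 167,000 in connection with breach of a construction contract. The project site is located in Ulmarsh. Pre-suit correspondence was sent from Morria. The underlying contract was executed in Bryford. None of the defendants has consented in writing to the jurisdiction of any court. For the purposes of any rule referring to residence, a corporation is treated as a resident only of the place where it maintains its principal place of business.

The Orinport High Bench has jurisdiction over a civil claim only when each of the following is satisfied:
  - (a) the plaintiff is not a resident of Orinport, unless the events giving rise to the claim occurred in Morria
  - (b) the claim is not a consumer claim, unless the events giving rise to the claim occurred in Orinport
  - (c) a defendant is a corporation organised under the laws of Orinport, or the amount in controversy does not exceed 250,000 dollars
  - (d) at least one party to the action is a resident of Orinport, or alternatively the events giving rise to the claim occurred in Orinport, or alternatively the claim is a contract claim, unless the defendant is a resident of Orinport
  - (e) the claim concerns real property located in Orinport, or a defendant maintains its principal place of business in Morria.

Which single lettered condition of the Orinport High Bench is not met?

The Orinport High Bench:
  (a) The plaintiff resides in Bryford, which is not Orinport. Condition met.
  (b) The claim is a contract claim, not a consumer claim. Condition met.
  (c) Sorensen Group is organised under the laws of Orinport, which satisfies one of the alternatives. Satisfied.
  (d) The claim is a contract claim, which satisfies one of the alternatives. Satisfied.
  (e) The claim does not concern real property; the corporate defendant(s) have their principal place of business in Bryford, not Morria — every alternative fails. Not met.
Only condition (e) fails.

(e)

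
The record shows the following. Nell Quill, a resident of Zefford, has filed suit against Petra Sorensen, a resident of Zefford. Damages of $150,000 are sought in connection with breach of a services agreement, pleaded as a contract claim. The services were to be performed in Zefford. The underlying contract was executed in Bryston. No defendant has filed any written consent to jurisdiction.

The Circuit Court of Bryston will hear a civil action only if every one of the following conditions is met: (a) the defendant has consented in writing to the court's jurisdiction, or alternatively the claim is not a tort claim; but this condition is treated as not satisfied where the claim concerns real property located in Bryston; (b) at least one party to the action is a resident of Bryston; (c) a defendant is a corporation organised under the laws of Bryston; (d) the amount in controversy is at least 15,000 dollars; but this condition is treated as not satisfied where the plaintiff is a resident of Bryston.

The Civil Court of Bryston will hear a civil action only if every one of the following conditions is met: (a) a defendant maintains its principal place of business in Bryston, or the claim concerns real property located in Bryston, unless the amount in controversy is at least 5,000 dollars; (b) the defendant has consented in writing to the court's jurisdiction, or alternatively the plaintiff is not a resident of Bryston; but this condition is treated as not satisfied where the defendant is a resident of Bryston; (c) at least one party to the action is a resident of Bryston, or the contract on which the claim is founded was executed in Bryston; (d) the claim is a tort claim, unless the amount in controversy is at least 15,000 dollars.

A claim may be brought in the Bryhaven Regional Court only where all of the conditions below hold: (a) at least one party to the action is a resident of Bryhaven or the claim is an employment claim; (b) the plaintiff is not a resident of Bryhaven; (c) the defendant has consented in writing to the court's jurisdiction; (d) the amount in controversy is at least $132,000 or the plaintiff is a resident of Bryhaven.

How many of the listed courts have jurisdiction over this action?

The Circuit Court of Bryston:
  (a) The claim is a contract claim, not a tort claim, so one alternative holds. The carve-out does not apply: the claim does not concern real property. Satisfied.
  (b) No party resides in Bryston. Not satisfied.
  (c) No defendant is a corporation. Not met.
  (d) The amount in controversy is USD 150,000, which meets the USD 15,000 floor. And the carve-out is inapplicable — the plaintiff resides in Zefford, not Bryston. Met.
  → At least one condition fails; no jurisdiction.
The Civil Court of Bryston:
  (a) No defendant is a corporation; the claim does not concern real property — none of the alternatives is met. However, the amount in controversy is $150,000, which meets the USD 5,000 floor, so the 'unless' proviso supplies this condition. Met.
  (b) The plaintiff resides in Zefford, which is not Bryston, which satisfies one of the alternatives. And the carve-out is inapplicable — the defendant resides in Zefford, not Bryston. Satisfied.
  (c) The contract was executed in Bryston, which satisfies one of the alternatives. Satisfied.
  (d) The claim is a contract claim, not a tort claim. The proviso rescues it, though: the amount in controversy is USD 150,000, which meets the USD 15,000 floor. Condition met.
  → Every requirement is satisfied — jurisdiction.
The Bryhaven Regional Court:
  (a) No party resides in Bryhaven; the claim is a contract claim, not an employment claim — every alternative fails. Not met.
  (b) The plaintiff resides in Zefford, which is not Bryhaven. Met.
  (c) No such written consent has been filed. Fails.
  (d) The amount in controversy is 150,000 dollars, which meets the USD 132,000 floor, which satisfies one of the alternatives. Satisfied.
  → Not every requirement is met — no jurisdiction.
Courts with jurisdiction: the Civil Court of Bryston — 1 in total.

1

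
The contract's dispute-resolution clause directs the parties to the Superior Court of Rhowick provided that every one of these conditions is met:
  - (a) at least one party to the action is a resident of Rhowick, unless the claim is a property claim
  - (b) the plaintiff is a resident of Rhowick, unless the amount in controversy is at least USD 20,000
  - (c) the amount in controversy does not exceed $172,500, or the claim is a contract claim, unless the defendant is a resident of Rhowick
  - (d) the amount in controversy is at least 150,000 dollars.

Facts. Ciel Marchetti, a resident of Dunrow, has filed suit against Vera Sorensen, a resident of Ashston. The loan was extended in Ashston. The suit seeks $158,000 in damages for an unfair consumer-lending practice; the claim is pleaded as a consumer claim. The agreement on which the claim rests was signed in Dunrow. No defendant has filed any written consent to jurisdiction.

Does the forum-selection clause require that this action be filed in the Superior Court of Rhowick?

No

The Superior Court of Rhowick:
  (a) No party resides in Rhowick. Nor does the 'unless' clause help: the claim is a consumer claim, not a property claim. Not met.
  (b) The plaintiff resides in Dunrow, not Rhowick. But the amount in controversy is $158,000, which meets the USD 20,000 floor, and the 'unless' clause therefore excuses the requirement. Satisfied.
  (c) The amount in controversy is $158,000, within the 172,500 dollars ceiling, which satisfies one of the alternatives. Met.
  (d) The amount in controversy is $158,000, which meets the USD 150,000 floor. Satisfied.
  → Forum clause is not triggered.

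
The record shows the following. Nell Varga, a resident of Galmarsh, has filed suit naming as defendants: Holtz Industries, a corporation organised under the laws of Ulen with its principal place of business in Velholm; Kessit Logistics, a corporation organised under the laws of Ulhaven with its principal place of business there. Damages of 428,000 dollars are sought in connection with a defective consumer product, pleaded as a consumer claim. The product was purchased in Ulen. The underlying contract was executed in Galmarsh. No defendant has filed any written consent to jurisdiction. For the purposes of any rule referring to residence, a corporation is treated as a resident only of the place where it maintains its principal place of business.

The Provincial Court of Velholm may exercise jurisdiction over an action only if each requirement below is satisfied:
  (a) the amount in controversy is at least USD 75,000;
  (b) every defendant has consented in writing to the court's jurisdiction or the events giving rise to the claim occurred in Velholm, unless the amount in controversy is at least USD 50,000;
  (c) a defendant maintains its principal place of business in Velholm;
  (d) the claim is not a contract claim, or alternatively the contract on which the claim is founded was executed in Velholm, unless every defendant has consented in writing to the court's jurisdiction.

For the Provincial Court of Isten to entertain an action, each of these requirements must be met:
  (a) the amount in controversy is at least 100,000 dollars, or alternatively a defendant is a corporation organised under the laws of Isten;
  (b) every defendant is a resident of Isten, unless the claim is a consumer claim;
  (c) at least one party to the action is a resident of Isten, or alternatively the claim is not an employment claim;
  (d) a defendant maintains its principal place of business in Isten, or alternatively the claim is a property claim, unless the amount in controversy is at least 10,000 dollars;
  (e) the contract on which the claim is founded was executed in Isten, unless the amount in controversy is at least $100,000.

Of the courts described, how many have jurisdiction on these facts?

The Provincial Court of Velholm:
  (a) The amount in controversy is USD 428,000, which meets the 75,000 dollars floor. Condition met.
  (b) No such written consent has been filed; the operative events occurred in Ulen, not Velholm — none of the alternatives is met. However, the amount in controversy is 428,000 dollars, which meets the $50,000 floor, so the 'unless' proviso supplies this condition. Condition met.
  (c) Holtz Industries has its principal place of business in Velholm. Met.
  (d) The claim is a consumer claim, not a contract claim, so this disjunct is met. Condition met.
  → Jurisdiction lies.
The Provincial Court of Isten:
  (a) The amount in controversy is $428,000, which meets the USD 100,000 floor — that alternative is enough. Condition met.
  (b) The defendants reside as follows — Holtz Industries in Velholm, Kessit Logistics in Ulhaven — not all in Isten. However, the claim is a consumer claim, so the 'unless' proviso supplies this condition. Satisfied.
  (c) The claim is a consumer claim, not an employment claim — that alternative is enough. Met.
  (d) The corporate defendant(s) have their principal place of business in Ulhaven, Velholm, not Isten; the claim is a consumer claim, not a property claim — every alternative fails. But the amount in controversy is $428,000, which meets the 10,000 dollars floor, and the 'unless' clause therefore excuses the requirement. Met.
  (e) The contract was executed in Galmarsh, not Isten. The proviso rescues it, though: the amount in controversy is $428,000, which meets the USD 100,000 floor. Satisfied.
  → Every requirement is satisfied — jurisdiction.
Courts with jurisdiction: the Provincial Court of Velholm, the Provincial Court of Isten — 2 in total.

2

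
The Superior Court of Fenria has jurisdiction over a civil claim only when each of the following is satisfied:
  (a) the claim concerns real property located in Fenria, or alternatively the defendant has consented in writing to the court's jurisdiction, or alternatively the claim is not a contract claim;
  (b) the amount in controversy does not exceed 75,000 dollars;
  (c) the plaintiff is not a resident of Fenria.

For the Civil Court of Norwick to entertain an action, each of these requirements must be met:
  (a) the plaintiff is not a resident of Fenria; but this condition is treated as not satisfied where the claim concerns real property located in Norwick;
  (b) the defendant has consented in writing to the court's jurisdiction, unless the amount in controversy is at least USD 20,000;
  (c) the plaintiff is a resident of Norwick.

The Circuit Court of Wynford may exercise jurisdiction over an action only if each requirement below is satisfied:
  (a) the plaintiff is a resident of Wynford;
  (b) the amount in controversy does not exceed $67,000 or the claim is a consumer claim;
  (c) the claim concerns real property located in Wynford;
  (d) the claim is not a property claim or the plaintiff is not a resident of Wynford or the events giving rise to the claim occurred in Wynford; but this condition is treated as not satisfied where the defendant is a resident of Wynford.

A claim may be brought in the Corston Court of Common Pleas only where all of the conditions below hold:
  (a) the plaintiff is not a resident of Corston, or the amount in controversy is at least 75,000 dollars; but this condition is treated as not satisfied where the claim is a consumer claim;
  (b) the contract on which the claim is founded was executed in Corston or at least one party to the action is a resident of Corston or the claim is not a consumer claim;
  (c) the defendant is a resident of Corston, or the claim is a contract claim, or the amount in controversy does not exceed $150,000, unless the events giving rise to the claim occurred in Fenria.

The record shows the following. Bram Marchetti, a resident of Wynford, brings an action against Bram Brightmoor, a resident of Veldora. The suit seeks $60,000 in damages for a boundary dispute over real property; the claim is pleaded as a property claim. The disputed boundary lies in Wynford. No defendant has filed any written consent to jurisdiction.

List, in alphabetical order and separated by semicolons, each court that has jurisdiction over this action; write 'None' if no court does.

The Superior Court of Fenria:
  (a) The claim is a property claim, not a contract claim — that alternative is enough. Condition met.
  (b) The amount in controversy is 60,000 dollars, within the $75,000 ceiling. Satisfied.
  (c) The plaintiff resides in Wynford, which is not Fenria. Met.
  → Every requirement is satisfied — jurisdiction.
The Civil Court of Norwick:
  (a) The plaintiff resides in Wynford, which is not Fenria. And the carve-out is inapplicable — the property lies in Wynford, not Norwick. Met.
  (b) No such written consent has been filed. But the amount in controversy is USD 60,000, which meets the $20,000 floor, and the 'unless' clause therefore excuses the requirement. Condition met.
  (c) The plaintiff resides in Wynford, not Norwick. Fails.
  → No jurisdiction.
The Circuit Court of Wynford:
  (a) The plaintiff resides in Wynford. Condition met.
  (b) The amount in controversy is $60,000, within the $67,000 ceiling, which satisfies one of the alternatives. Condition met.
  (c) The property lies in Wynford. Satisfied.
  (d) The operative events occurred in Wynford, so one alternative holds. And the carve-out is inapplicable — the defendant resides in Veldora, not Wynford. Condition met.
  → The court has jurisdiction.
The Corston Court of Common Pleas:
  (a) The plaintiff resides in Wynford, which is not Corston, which satisfies one of the alternatives. The carve-out does not apply: the claim is a property claim, not a consumer claim. Met.
  (b) The claim is a property claim, not a consumer claim, which satisfies one of the alternatives. Condition met.
  (c) The amount in controversy is $60,000, within the 150,000 dollars ceiling, which satisfies one of the alternatives. Condition met.
  → The court has jurisdiction.

the Circuit Court of Wynford; the Corston Court of Common Pleas; the Superior Court of Fenria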